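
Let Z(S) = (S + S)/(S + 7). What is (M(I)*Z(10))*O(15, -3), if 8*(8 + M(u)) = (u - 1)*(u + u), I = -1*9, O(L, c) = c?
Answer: -870/17 ≈ -51.176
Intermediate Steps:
I = -9
M(u) = -8 + u*(-1 + u)/4 (M(u) = -8 + ((u - 1)*(u + u))/8 = -8 + ((-1 + u)*(2*u))/8 = -8 + (2*u*(-1 + u))/8 = -8 + u*(-1 + u)/4)
Z(S) = 2*S/(7 + S) (Z(S) = (2*S)/(7 + S) = 2*S/(7 + S))
(M(I)*Z(10))*O(15, -3) = ((-8 - 1/4*(-9) + (1/4)*(-9)**2)*(2*10/(7 + 10)))*(-3) = ((-8 + 9/4 + (1/4)*81)*(2*10/17))*(-3) = ((-8 + 9/4 + 81/4)*(2*10*(1/17)))*(-3) = ((29/2)*(20/17))*(-3) = (290/17)*(-3) = -870/17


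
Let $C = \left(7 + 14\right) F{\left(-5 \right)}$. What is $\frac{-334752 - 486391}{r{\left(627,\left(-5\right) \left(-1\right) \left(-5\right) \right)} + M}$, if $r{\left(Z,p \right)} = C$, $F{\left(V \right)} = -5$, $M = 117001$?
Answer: $- \frac{821143}{116896} \approx -7.0246$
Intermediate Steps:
$C = -105$ ($C = \left(7 + 14\right) \left(-5\right) = 21 \left(-5\right) = -105$)
$r{\left(Z,p \right)} = -105$
$\frac{-334752 - 486391}{r{\left(627,\left(-5\right) \left(-1\right) \left(-5\right) \right)} + M} = \frac{-334752 - 486391}{-105 + 117001} = - \frac{821143}{116896}$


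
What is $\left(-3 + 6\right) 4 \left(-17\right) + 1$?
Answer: $-203$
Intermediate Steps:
$\left(-3 + 6\right) 4 \left(-17\right) + 1 = 3 \cdot 4 \left(-17\right) + 1 = 12 \left(-17\right) + 1 = -204 + 1 = -203$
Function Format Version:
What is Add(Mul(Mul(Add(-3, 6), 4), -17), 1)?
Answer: -203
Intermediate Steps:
Add(Mul(Mul(Add(-3, 6), 4), -17), 1) = Add(Mul(Mul(3, 4), -17), 1) = Add(Mul(12, -17), 1) = Add(-204, 1) = -203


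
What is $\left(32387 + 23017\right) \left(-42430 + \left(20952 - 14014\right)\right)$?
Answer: $-1966398768$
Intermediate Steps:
$\left(32387 + 23017\right) \left(-42430 + \left(20952 - 14014\right)\right) = 55404 \left(-42430 + \left(20952 - 14014\right)\right) = 55404 \left(-42430 + 6938\right) = 55404 \left(-35492\right) = -1966398768$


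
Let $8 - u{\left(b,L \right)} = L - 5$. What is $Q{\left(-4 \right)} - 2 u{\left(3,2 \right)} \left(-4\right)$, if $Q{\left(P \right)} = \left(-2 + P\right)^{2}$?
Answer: $3168$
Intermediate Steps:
$u{\left(b,L \right)} = 13 - L$ ($u{\left(b,L \right)} = 8 - \left(L - 5\right) = 8 - \left(-5 + L\right) = 13 - L$)
$Q{\left(-4 \right)} - 2 u{\left(3,2 \right)} \left(-4\right) = \left(-2 - 4\right)^{2} - 2 \left(13 - 2\right) \left(-4\right) = \left(-6\right)^{2} - 2 \left(13 - 2\right) \left(-4\right) = 36 \left(-2\right) 11 \left(-4\right) = 36 \left(\left(-22\right) \left(-4\right)\right) = 36 \cdot 88 = 3168$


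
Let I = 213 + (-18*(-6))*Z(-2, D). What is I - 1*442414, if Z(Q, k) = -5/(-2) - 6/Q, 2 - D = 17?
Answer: -441607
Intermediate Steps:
D = -15 (D = 2 - 1*17 = 2 - 17 = -15)
Z(Q, k) = 5/2 - 6/Q (Z(Q, k) = -5*(-½) - 6/Q = 5/2 - 6/Q)
I = 807 (I = 213 + (-18*(-6))*(5/2 - 6/(-2)) = 213 + 108*(5/2 - 6*(-½)) = 213 + 108*(5/2 + 3) = 213 + 108*(11/2) = 213 + 594 = 807)
I - 1*442414 = 807 - 1*442414 = 807 - 442414 = -441607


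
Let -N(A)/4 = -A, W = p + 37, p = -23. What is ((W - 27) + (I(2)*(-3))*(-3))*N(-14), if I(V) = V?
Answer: -280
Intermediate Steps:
W = 14 (W = -23 + 37 = 14)
N(A) = 4*A (N(A) = -(-4)*A = 4*A)
((W - 27) + (I(2)*(-3))*(-3))*N(-14) = ((14 - 27) + (2*(-3))*(-3))*(4*(-14)) = (-13 - 6*(-3))*(-56) = (-13 + 18)*(-56) = 5*(-56) = -280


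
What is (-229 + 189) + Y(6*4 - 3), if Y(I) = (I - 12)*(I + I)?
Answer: 338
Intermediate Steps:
Y(I) = 2*I*(-12 + I) (Y(I) = (-12 + I)*(2*I) = 2*I*(-12 + I))
(-229 + 189) + Y(6*4 - 3) = (-229 + 189) + 2*(6*4 - 3)*(-12 + (6*4 - 3)) = -40 + 2*(24 - 3)*(-12 + (24 - 3)) = -40 + 2*21*(-12 + 21) = -40 + 2*21*9 = -40 + 378 = 338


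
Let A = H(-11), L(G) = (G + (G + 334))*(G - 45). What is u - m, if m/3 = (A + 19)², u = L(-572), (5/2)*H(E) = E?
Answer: 12478263/25 ≈ 4.9913e+5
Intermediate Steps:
H(E) = 2*E/5
L(G) = (-45 + G)*(334 + 2*G) (L(G) = (G + (334 + G))*(-45 + G) = (334 + 2*G)*(-45 + G) = (-45 + G)*(334 + 2*G))
u = 499770 (u = -15030 + 2*(-572)² + 244*(-572) = -15030 + 2*327184 - 139568 = -15030 + 654368 - 139568 = 499770)
A = -22/5 (A = (⅖)*(-11) = -22/5 ≈ -4.4000)
m = 15987/25 (m = 3*(-22/5 + 19)² = 3*(73/5)² = 3*(5329/25) = 15987/25 ≈ 639.48)
u - m = 499770 - 1*15987/25 = 499770 - 15987/25 = 12478263/25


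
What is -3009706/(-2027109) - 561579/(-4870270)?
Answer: 2256637526533/1410366878490 ≈ 1.6000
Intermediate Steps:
-3009706/(-2027109) - 561579/(-4870270) = -3009706*(-1/2027109) - 561579*(-1/4870270) = 429958/289587 + 561579/4870270 = 2256637526533/1410366878490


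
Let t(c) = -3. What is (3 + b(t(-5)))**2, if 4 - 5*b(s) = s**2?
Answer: 4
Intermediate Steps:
b(s) = 4/5 - s**2/5
(3 + b(t(-5)))**2 = (3 + (4/5 - 1/5*(-3)**2))**2 = (3 + (4/5 - 1/5*9))**2 = (3 + (4/5 - 9/5))**2 = (3 - 1)**2 = 2**2 = 4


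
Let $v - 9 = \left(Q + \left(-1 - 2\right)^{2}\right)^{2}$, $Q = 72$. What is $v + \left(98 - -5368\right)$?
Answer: $12036$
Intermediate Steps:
$v = 6570$ ($v = 9 + \left(72 + \left(-1 - 2\right)^{2}\right)^{2} = 9 + \left(72 + \left(-3\right)^{2}\right)^{2} = 9 + \left(72 + 9\right)^{2} = 9 + 81^{2} = 9 + 6561 = 6570$)
$v + \left(98 - -5368\right) = 6570 + \left(98 - -5368\right) = 6570 + \left(98 + 5368\right) = 6570 + 5466 = 12036$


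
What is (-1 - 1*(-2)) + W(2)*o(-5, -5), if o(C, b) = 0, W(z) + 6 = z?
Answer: 1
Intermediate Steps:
W(z) = -6 + z
(-1 - 1*(-2)) + W(2)*o(-5, -5) = (-1 - 1*(-2)) + (-6 + 2)*0 = (-1 + 2) - 4*0 = 1 + 0 = 1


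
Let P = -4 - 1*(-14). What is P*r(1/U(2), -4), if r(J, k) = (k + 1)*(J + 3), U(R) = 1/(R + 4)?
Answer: -270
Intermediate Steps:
P = 10 (P = -4 + 14 = 10)
U(R) = 1/(4 + R)
r(J, k) = (1 + k)*(3 + J)
P*r(1/U(2), -4) = 10*(3 + 1/(1/(4 + 2)) + 3*(-4) - 4/1/(4 + 2)) = 10*(3 + 1/(1/6) - 12 - 4/1/6) = 10*(3 + 1/(⅙) - 12 - 4/(⅙)) = 10*(3 + 6 - 12 + 6*(-4)) = 10*(3 + 6 - 12 - 24) = 10*(-27) = -270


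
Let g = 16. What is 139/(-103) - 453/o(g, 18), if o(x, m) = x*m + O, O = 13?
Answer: -88498/31003 ≈ -2.8545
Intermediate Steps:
o(x, m) = 13 + m*x (o(x, m) = x*m + 13 = m*x + 13 = 13 + m*x)
139/(-103) - 453/o(g, 18) = 139/(-103) - 453/(13 + 18*16) = 139*(-1/103) - 453/(13 + 288) = -139/103 - 453/301 = -88498/31003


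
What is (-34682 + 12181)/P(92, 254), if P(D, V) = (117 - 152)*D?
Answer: 22501/3220 ≈ 6.9879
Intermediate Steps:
P(D, V) = -35*D
(-34682 + 12181)/P(92, 254) = (-34682 + 12181)/((-35*92)) = -22501/(-3220) = -22501*(-1/3220) = 22501/3220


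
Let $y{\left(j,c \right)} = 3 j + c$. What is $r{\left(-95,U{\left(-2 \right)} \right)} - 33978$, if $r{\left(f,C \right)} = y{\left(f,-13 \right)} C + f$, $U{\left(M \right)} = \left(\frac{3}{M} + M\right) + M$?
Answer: $-32434$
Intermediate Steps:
$U{\left(M \right)} = 2 M + \frac{3}{M}$ ($U{\left(M \right)} = \left(M + \frac{3}{M}\right) + M = 2 M + \frac{3}{M}$)
$y{\left(j,c \right)} = c + 3 j$
$r{\left(f,C \right)} = f + C \left(-13 + 3 f\right)$ ($r{\left(f,C \right)} = \left(-13 + 3 f\right) C + f = C \left(-13 + 3 f\right) + f = f + C \left(-13 + 3 f\right)$)
$r{\left(-95,U{\left(-2 \right)} \right)} - 33978 = \left(-95 + \left(2 \left(-2\right) + \frac{3}{-2}\right) \left(-13 + 3 \left(-95\right)\right)\right) - 33978 = \left(-95 + \left(-4 + 3 \left(- \frac{1}{2}\right)\right) \left(-13 - 285\right)\right) - 33978 = \left(-95 + \left(-4 - \frac{3}{2}\right) \left(-298\right)\right) - 33978 = \left(-95 - -1639\right) - 33978 = \left(-95 + 1639\right) - 33978 = 1544 - 33978 = -32434$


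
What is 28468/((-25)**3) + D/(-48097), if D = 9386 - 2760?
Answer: -1472756646/751515625 ≈ -1.9597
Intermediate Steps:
D = 6626
28468/((-25)**3) + D/(-48097) = 28468/((-25)**3) + 6626/(-48097) = 28468/(-15625) + 6626*(-1/48097) = 28468*(-1/15625) - 6626/48097 = -28468/15625 - 6626/48097 = -1472756646/751515625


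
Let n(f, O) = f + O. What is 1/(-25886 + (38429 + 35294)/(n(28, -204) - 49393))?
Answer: -3813/98708989 ≈ -3.8629e-5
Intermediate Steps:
n(f, O) = O + f
1/(-25886 + (38429 + 35294)/(n(28, -204) - 49393)) = 1/(-25886 + (38429 + 35294)/((-204 + 28) - 49393)) = 1/(-25886 + 73723/(-176 - 49393)) = 1/(-25886 + 73723/(-49569)) = 1/(-25886 + 73723*(-1/49569)) = 1/(-25886 - 5671/3813) = 1/(-98708989/3813) = -3813/98708989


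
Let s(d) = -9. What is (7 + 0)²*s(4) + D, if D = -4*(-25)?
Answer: -341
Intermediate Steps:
D = 100
(7 + 0)²*s(4) + D = (7 + 0)²*(-9) + 100 = 7²*(-9) + 100 = 49*(-9) + 100 = -441 + 100 = -341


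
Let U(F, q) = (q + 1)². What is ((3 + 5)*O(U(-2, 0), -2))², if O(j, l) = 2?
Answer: 256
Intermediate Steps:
U(F, q) = (1 + q)²
((3 + 5)*O(U(-2, 0), -2))² = ((3 + 5)*2)² = (8*2)² = 16² = 256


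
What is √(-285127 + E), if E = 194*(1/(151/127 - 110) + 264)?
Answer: 3*I*√4963233186977/13819 ≈ 483.65*I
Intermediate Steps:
E = 707729266/13819 (E = 194*(1/(151*(1/127) - 110) + 264) = 194*(1/(151/127 - 110) + 264) = 194*(1/(-13819/127) + 264) = 194*(-127/13819 + 264) = 194*(3648089/13819) = 707729266/13819 ≈ 51214.)
√(-285127 + E) = √(-285127 + 707729266/13819) = √(-3232440747/13819) = 3*I*√4963233186977/13819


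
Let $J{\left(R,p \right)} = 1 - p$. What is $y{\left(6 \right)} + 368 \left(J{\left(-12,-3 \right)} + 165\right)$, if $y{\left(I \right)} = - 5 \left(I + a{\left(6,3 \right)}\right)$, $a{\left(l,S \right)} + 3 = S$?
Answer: $62162$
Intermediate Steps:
$a{\left(l,S \right)} = -3 + S$
$y{\left(I \right)} = - 5 I$ ($y{\left(I \right)} = - 5 \left(I + \left(-3 + 3\right)\right) = - 5 \left(I + 0\right) = - 5 I$)
$y{\left(6 \right)} + 368 \left(J{\left(-12,-3 \right)} + 165\right) = \left(-5\right) 6 + 368 \left(\left(1 - -3\right) + 165\right) = -30 + 368 \left(\left(1 + 3\right) + 165\right) = -30 + 368 \left(4 + 165\right) = -30 + 368 \cdot 169 = -30 + 62192 = 62162$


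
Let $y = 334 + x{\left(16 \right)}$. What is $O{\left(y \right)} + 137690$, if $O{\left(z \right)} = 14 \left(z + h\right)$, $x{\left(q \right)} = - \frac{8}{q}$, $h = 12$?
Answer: $142527$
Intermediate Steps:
$y = \frac{667}{2}$ ($y = 334 - \frac{8}{16} = 334 - \frac{1}{2} = \frac{667}{2} \approx 333.5$)
$O{\left(z \right)} = 168 + 14 z$ ($O{\left(z \right)} = 14 \left(z + 12\right) = 14 \left(12 + z\right) = 168 + 14 z$)
$O{\left(y \right)} + 137690 = \left(168 + 14 \cdot \frac{667}{2}\right) + 137690 = \left(168 + 4669\right) + 137690 = 4837 + 137690 = 142527$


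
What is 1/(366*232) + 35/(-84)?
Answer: -11793/28304 ≈ -0.41666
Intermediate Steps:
1/(366*232) + 35/(-84) = (1/366)*(1/232) + 35*(-1/84) = 1/84912 - 5/12 = -11793/28304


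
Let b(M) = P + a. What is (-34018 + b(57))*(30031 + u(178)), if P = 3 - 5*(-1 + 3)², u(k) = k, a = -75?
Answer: -1030428990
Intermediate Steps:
P = -17 (P = 3 - 5*2² = 3 - 5*4 = 3 - 20 = -17)
b(M) = -92 (b(M) = -17 - 75 = -92)
(-34018 + b(57))*(30031 + u(178)) = (-34018 - 92)*(30031 + 178) = -34110*30209 = -1030428990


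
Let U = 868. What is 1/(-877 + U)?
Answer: -⅑ ≈ -0.11111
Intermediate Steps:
1/(-877 + U) = 1/(-877 + 868) = 1/(-9) = -⅑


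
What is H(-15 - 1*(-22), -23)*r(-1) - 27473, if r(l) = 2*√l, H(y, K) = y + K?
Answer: -27473 - 32*I ≈ -27473.0 - 32.0*I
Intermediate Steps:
H(y, K) = K + y
H(-15 - 1*(-22), -23)*r(-1) - 27473 = (-23 + (-15 - 1*(-22)))*(2*√(-1)) - 27473 = (-23 + (-15 + 22))*(2*I) - 27473 = (-23 + 7)*(2*I) - 27473 = -32*I - 27473 = -27473 - 32*I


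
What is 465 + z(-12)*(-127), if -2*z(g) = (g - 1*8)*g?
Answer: 15705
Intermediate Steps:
z(g) = -g*(-8 + g)/2 (z(g) = -(g - 1*8)*g/2 = -(g - 8)*g/2 = -(-8 + g)*g/2 = -g*(-8 + g)/2)
465 + z(-12)*(-127) = 465 + ((½)*(-12)*(8 - 1*(-12)))*(-127) = 465 + ((½)*(-12)*(8 + 12))*(-127) = 465 + ((½)*(-12)*20)*(-127) = 465 - 120*(-127) = 465 + 15240 = 15705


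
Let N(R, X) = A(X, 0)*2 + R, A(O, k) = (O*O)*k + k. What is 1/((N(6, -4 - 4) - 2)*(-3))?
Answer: -1/12 ≈ -0.083333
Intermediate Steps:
A(O, k) = k + k*O² (A(O, k) = O²*k + k = k*O² + k = k + k*O²)
N(R, X) = R (N(R, X) = (0*(1 + X²))*2 + R = 0*2 + R = 0 + R = R)
1/((N(6, -4 - 4) - 2)*(-3)) = 1/((6 - 2)*(-3)) = 1/(4*(-3)) = 1/(-12) = -1/12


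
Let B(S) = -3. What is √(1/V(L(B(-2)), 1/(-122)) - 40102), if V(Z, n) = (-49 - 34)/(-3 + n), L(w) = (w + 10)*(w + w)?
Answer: 3*I*√456876664790/10126 ≈ 200.25*I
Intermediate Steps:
L(w) = 2*w*(10 + w) (L(w) = (10 + w)*(2*w) = 2*w*(10 + w))
V(Z, n) = -83/(-3 + n)
√(1/V(L(B(-2)), 1/(-122)) - 40102) = √(1/(-83/(-3 + 1/(-122))) - 40102) = √(1/(-83/(-3 - 1/122)) - 40102) = √(1/(-83/(-367/122)) - 40102) = √(1/(-83*(-122/367)) - 40102) = √(1/(10126/367) - 40102) = √(367/10126 - 40102) = √(-406072485/10126) = 3*I*√456876664790/10126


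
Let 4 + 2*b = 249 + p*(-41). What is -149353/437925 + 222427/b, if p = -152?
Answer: 21538369841/315160025 ≈ 68.341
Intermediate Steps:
b = 6477/2 (b = -2 + (249 - 152*(-41))/2 = -2 + (249 + 6232)/2 = -2 + (½)*6481 = -2 + 6481/2 = 6477/2 ≈ 3238.5)
-149353/437925 + 222427/b = -149353/437925 + 222427/(6477/2) = -149353*1/437925 + 222427*(2/6477) = -149353/437925 + 444854/6477 = 21538369841/315160025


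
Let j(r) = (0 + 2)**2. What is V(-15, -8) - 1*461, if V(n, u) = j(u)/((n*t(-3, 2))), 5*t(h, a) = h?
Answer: -4145/9 ≈ -460.56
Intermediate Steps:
t(h, a) = h/5
j(r) = 4 (j(r) = 2**2 = 4)
V(n, u) = -20/(3*n) (V(n, u) = 4/((n*((1/5)*(-3)))) = 4/((n*(-3/5))) = 4/((-3*n/5)) = 4*(-5/(3*n)) = -20/(3*n))
V(-15, -8) - 1*461 = -20/3/(-15) - 1*461 = -20/3*(-1/15) - 461 = 4/9 - 461 = -4145/9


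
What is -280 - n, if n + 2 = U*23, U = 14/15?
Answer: -4492/15 ≈ -299.47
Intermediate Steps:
U = 14/15 (U = 14*(1/15) = 14/15 ≈ 0.93333)
n = 292/15 (n = -2 + (14/15)*23 = -2 + 322/15 = 292/15 ≈ 19.467)
-280 - n = -280 - 1*292/15 = -280 - 292/15 = -4492/15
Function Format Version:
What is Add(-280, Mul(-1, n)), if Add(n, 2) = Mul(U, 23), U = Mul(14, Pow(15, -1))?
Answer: Rational(-4492, 15) ≈ -299.47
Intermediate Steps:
U = Rational(14, 15) (U = Mul(14, Rational(1, 15)) = Rational(14, 15) ≈ 0.93333)
n = Rational(292, 15) (n = Add(-2, Mul(Rational(14, 15), 23)) = Add(-2, Rational(322, 15)) = Rational(292, 15) ≈ 19.467)
Add(-280, Mul(-1, n)) = Add(-280, Mul(-1, Rational(292, 15))) = Add(-280, Rational(-292, 15)) = Rational(-4492, 15)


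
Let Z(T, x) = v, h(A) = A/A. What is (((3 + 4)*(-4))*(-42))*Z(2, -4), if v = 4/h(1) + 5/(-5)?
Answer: 3528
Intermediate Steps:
h(A) = 1
v = 3 (v = 4/1 + 5/(-5) = 4*1 + 5*(-⅕) = 4 - 1 = 3)
Z(T, x) = 3
(((3 + 4)*(-4))*(-42))*Z(2, -4) = (((3 + 4)*(-4))*(-42))*3 = ((7*(-4))*(-42))*3 = -28*(-42)*3 = 1176*3 = 3528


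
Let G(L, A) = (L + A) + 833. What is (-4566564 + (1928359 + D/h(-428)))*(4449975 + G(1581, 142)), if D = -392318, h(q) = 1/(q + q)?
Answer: 1483521007123593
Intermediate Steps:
h(q) = 1/(2*q)
G(L, A) = 833 + A + L (G(L, A) = (A + L) + 833 = 833 + A + L)
(-4566564 + (1928359 + D/h(-428)))*(4449975 + G(1581, 142)) = (-4566564 + (1928359 - 392318/((1/2)/(-428))))*(4449975 + (833 + 142 + 1581)) = (-4566564 + (1928359 - 392318/((1/2)*(-1/428))))*(4449975 + 2556) = (-4566564 + (1928359 - 392318/(-1/856)))*4452531 = (-4566564 + (1928359 - 392318*(-856)))*4452531 = (-4566564 + (1928359 + 335824208))*4452531 = (-4566564 + 337752567)*4452531 = 333186003*4452531 = 1483521007123593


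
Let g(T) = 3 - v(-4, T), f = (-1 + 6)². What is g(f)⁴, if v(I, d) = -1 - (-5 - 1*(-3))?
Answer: 16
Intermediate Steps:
v(I, d) = 1 (v(I, d) = -1 - (-5 + 3) = -1 - 1*(-2) = -1 + 2 = 1)
f = 25 (f = 5² = 25)
g(T) = 2 (g(T) = 3 - 1*1 = 3 - 1 = 2)
g(f)⁴ = 2⁴ = 16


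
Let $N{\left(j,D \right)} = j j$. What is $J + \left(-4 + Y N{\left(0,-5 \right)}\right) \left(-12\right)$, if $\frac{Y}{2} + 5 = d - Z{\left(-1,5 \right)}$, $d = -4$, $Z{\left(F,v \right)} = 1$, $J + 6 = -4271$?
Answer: $-4229$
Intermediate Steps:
$J = -4277$ ($J = -6 - 4271 = -4277$)
$Y = -20$ ($Y = -10 + 2 \left(-4 - 1\right) = -10 + 2 \left(-5\right) = -10 - 10 = -20$)
$N{\left(j,D \right)} = j^{2}$
$J + \left(-4 + Y N{\left(0,-5 \right)}\right) \left(-12\right) = -4277 + \left(-4 - 20 \cdot 0^{2}\right) \left(-12\right) = -4277 + \left(-4 - 0\right) \left(-12\right) = -4277 + \left(-4 + 0\right) \left(-12\right) = -4277 - -48 = -4277 + 48 = -4229$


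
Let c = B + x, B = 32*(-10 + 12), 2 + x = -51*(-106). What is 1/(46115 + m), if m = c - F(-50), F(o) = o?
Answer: 1/51633 ≈ 1.9367e-5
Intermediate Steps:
x = 5404 (x = -2 - 51*(-106) = -2 + 5406 = 5404)
B = 64 (B = 32*2 = 64)
c = 5468 (c = 64 + 5404 = 5468)
m = 5518 (m = 5468 - 1*(-50) = 5468 + 50 = 5518)
1/(46115 + m) = 1/(46115 + 5518) = 1/51633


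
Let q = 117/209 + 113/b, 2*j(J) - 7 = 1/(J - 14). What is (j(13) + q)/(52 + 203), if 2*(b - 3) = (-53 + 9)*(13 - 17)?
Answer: 91321/4849845 ≈ 0.018830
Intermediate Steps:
j(J) = 7/2 + 1/(2*(-14 + J)) (j(J) = 7/2 + 1/(2*(J - 14)) = 7/2 + 1/(2*(-14 + J)))
b = 91 (b = 3 + ((-53 + 9)*(13 - 17))/2 = 3 + (-44*(-4))/2 = 3 + (½)*176 = 3 + 88 = 91)
q = 34264/19019 (q = 117/209 + 113/91 = 34264/19019 ≈ 1.8016)
(j(13) + q)/(52 + 203) = ((-97 + 7*13)/(2*(-14 + 13)) + 34264/19019)/(52 + 203) = ((½)*(-97 + 91)/(-1) + 34264/19019)/255 = ((½)*(-1)*(-6) + 34264/19019)*(1/255) = (3 + 34264/19019)*(1/255) = (91321/19019)*(1/255) = 91321/4849845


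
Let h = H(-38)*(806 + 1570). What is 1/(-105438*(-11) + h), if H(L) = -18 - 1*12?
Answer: 1/1088538 ≈ 9.1866e-7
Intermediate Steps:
H(L) = -30 (H(L) = -18 - 12 = -30)
h = -71280 (h = -30*(806 + 1570) = -30*2376 = -71280)
1/(-105438*(-11) + h) = 1/(-105438*(-11) - 71280) = 1/(1159818 - 71280) = 1/1088538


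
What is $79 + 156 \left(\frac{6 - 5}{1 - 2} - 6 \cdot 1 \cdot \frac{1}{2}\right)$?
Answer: $-545$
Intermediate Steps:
$79 + 156 \left(\frac{6 - 5}{1 - 2} - 6 \cdot 1 \cdot \frac{1}{2}\right) = 79 + 156 \left(1 \frac{1}{-1} - 6 \cdot 1 \cdot \frac{1}{2}\right) = 79 + 156 \left(1 \left(-1\right) - 3\right) = 79 + 156 \left(-1 - 3\right) = 79 + 156 \left(-4\right) = 79 - 624 = -545$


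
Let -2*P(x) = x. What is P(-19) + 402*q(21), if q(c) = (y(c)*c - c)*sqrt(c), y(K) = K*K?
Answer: 19/2 + 3714480*sqrt(21) ≈ 1.7022e+7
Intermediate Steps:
y(K) = K**2
P(x) = -x/2
q(c) = sqrt(c)*(c**3 - c) (q(c) = (c**2*c - c)*sqrt(c) = (c**3 - c)*sqrt(c) = sqrt(c)*(c**3 - c))
P(-19) + 402*q(21) = -1/2*(-19) + 402*(21**(3/2)*(-1 + 21**2)) = 19/2 + 402*((21*sqrt(21))*(-1 + 441)) = 19/2 + 402*((21*sqrt(21))*440) = 19/2 + 402*(9240*sqrt(21)) = 19/2 + 3714480*sqrt(21)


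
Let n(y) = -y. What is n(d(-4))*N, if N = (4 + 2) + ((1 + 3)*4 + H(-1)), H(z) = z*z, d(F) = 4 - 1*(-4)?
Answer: -184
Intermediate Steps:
d(F) = 8 (d(F) = 4 + 4 = 8)
H(z) = z²
N = 23 (N = (4 + 2) + ((1 + 3)*4 + (-1)²) = 6 + (4*4 + 1) = 6 + (16 + 1) = 6 + 17 = 23)
n(d(-4))*N = -1*8*23 = -8*23 = -184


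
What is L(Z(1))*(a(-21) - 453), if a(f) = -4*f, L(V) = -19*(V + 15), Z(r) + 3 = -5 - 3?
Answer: 28044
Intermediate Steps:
Z(r) = -11 (Z(r) = -3 + (-5 - 3) = -3 - 8 = -11)
L(V) = -285 - 19*V (L(V) = -19*(15 + V) = -285 - 19*V)
L(Z(1))*(a(-21) - 453) = (-285 - 19*(-11))*(-4*(-21) - 453) = (-285 + 209)*(84 - 453) = -76*(-369) = 28044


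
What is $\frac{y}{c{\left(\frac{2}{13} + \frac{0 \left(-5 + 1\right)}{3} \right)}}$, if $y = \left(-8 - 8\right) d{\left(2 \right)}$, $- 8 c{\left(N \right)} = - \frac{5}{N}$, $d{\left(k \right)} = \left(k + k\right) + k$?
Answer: $- \frac{1536}{65} \approx -23.631$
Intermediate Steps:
$d{\left(k \right)} = 3 k$ ($d{\left(k \right)} = 2 k + k = 3 k$)
$c{\left(N \right)} = \frac{5}{8 N}$ ($c{\left(N \right)} = - \frac{\left(-5\right) \frac{1}{N}}{8} = \frac{5}{8 N}$)
$y = -96$ ($y = \left(-8 - 8\right) 3 \cdot 2 = \left(-16\right) 6 = -96$)
$\frac{y}{c{\left(\frac{2}{13} + \frac{0 \left(-5 + 1\right)}{3} \right)}} = - \frac{96}{\frac{5}{8} \frac{1}{\frac{2}{13} + \frac{0 \left(-5 + 1\right)}{3}}} = - \frac{96}{\frac{5}{8} \frac{1}{2 \cdot \frac{1}{13} + 0 \left(-4\right) \frac{1}{3}}} = - \frac{96}{\frac{5}{8} \frac{1}{\frac{2}{13} + 0 \cdot \frac{1}{3}}} = - \frac{96}{\frac{5}{8} \frac{1}{\frac{2}{13} + 0}} = - \frac{96}{\frac{5}{8} \frac{1}{\frac{2}{13}}} = - \frac{96}{\frac{5}{8} \cdot \frac{13}{2}} = - \frac{96}{\frac{65}{16}} = \left(-96\right) \frac{16}{65} = - \frac{1536}{65}$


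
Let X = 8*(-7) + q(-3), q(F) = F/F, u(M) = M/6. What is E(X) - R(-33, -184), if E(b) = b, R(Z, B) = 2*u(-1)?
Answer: -164/3 ≈ -54.667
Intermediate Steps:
u(M) = M/6 (u(M) = M*(1/6) = M/6)
q(F) = 1
R(Z, B) = -1/3 (R(Z, B) = 2*((1/6)*(-1)) = 2*(-1/6) = -1/3)
X = -55 (X = 8*(-7) + 1 = -56 + 1 = -55)
E(X) - R(-33, -184) = -55 - 1*(-1/3) = -55 + 1/3 = -164/3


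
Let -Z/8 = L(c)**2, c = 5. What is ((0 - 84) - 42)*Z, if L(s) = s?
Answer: 25200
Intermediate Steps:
Z = -200 (Z = -8*5**2 = -8*25 = -200)
((0 - 84) - 42)*Z = ((0 - 84) - 42)*(-200) = (-84 - 42)*(-200) = -126*(-200) = 25200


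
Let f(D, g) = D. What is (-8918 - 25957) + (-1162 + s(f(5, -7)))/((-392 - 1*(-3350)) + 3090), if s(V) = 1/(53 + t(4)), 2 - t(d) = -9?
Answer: -1499912263/43008 ≈ -34875.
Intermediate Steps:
t(d) = 11 (t(d) = 2 - 1*(-9) = 2 + 9 = 11)
s(V) = 1/64 (s(V) = 1/(53 + 11) = 1/64)
(-8918 - 25957) + (-1162 + s(f(5, -7)))/((-392 - 1*(-3350)) + 3090) = (-8918 - 25957) + (-1162 + 1/64)/((-392 - 1*(-3350)) + 3090) = -34875 - 74367/(64*((-392 + 3350) + 3090)) = -34875 - 74367/(64*(2958 + 3090)) = -34875 - 74367/64/6048 = -34875 - 74367/64*1/6048 = -34875 - 8263/43008 = -1499912263/43008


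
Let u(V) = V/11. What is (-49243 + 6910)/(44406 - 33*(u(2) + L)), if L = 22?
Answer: -14111/14558 ≈ -0.96930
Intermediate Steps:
u(V) = V/11 (u(V) = V*(1/11) = V/11)
(-49243 + 6910)/(44406 - 33*(u(2) + L)) = (-49243 + 6910)/(44406 - 33*((1/11)*2 + 22)) = -42333/(44406 - 33*(2/11 + 22)) = -42333/(44406 - 33*244/11) = -42333/(44406 - 732) = -42333/43674 = -42333*1/43674 = -14111/14558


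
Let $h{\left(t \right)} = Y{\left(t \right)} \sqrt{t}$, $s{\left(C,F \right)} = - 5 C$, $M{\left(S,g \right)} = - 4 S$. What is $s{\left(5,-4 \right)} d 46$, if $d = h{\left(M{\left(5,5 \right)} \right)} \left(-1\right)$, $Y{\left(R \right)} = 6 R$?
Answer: $- 276000 i \sqrt{5} \approx - 6.1716 \cdot 10^{5} i$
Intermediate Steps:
$h{\left(t \right)} = 6 t^{\frac{3}{2}}$ ($h{\left(t \right)} = 6 t \sqrt{t} = 6 t^{\frac{3}{2}}$)
$d = 240 i \sqrt{5}$ ($d = 6 \left(\left(-4\right) 5\right)^{\frac{3}{2}} \left(-1\right) = 6 \left(-20\right)^{\frac{3}{2}} \left(-1\right) = 6 \left(- 40 i \sqrt{5}\right) \left(-1\right) = - 240 i \sqrt{5} \left(-1\right) = 240 i \sqrt{5} \approx 536.66 i$)
$s{\left(5,-4 \right)} d 46 = \left(-5\right) 5 \cdot 240 i \sqrt{5} \cdot 46 = - 25 \cdot 240 i \sqrt{5} \cdot 46 = - 6000 i \sqrt{5} \cdot 46 = - 276000 i \sqrt{5}$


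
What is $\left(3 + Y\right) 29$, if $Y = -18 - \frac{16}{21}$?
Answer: $- \frac{9599}{21} \approx -457.1$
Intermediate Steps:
$Y = - \frac{394}{21}$ ($Y = -18 - \frac{16}{21} = - \frac{394}{21} \approx -18.762$)
$\left(3 + Y\right) 29 = \left(3 - \frac{394}{21}\right) 29 = \left(- \frac{331}{21}\right) 29 = - \frac{9599}{21}$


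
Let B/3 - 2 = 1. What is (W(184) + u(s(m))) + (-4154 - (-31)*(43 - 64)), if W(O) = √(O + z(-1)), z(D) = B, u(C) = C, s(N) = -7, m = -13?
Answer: -4812 + √193 ≈ -4798.1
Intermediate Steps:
B = 9 (B = 6 + 3*1 = 6 + 3 = 9)
z(D) = 9
W(O) = √(9 + O) (W(O) = √(O + 9) = √(9 + O))
(W(184) + u(s(m))) + (-4154 - (-31)*(43 - 64)) = (√(9 + 184) - 7) + (-4154 - (-31)*(43 - 64)) = (√193 - 7) + (-4154 - (-31)*(-21)) = (-7 + √193) + (-4154 - 1*651) = (-7 + √193) + (-4154 - 651) = (-7 + √193) - 4805 = -4812 + √193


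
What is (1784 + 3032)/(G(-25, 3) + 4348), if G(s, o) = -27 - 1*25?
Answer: 602/537 ≈ 1.1210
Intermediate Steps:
G(s, o) = -52 (G(s, o) = -27 - 25 = -52)
(1784 + 3032)/(G(-25, 3) + 4348) = (1784 + 3032)/(-52 + 4348) = 4816/4296 = 4816*(1/4296) = 602/537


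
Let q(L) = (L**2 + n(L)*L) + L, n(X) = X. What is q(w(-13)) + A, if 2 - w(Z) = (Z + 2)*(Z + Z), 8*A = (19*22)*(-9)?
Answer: 642231/4 ≈ 1.6056e+5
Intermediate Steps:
A = -1881/4 (A = ((19*22)*(-9))/8 = (418*(-9))/8 = (1/8)*(-3762) = -1881/4 ≈ -470.25)
w(Z) = 2 - 2*Z*(2 + Z) (w(Z) = 2 - (Z + 2)*(Z + Z) = 2 - (2 + Z)*2*Z = 2 - 2*Z*(2 + Z))
q(L) = L + 2*L**2 (q(L) = (L**2 + L*L) + L = (L**2 + L**2) + L = 2*L**2 + L = L + 2*L**2)
q(w(-13)) + A = (2 - 4*(-13) - 2*(-13)**2)*(1 + 2*(2 - 4*(-13) - 2*(-13)**2)) - 1881/4 = (2 + 52 - 2*169)*(1 + 2*(2 + 52 - 2*169)) - 1881/4 = (2 + 52 - 338)*(1 + 2*(2 + 52 - 338)) - 1881/4 = -284*(1 + 2*(-284)) - 1881/4 = -284*(1 - 568) - 1881/4 = -284*(-567) - 1881/4 = 161028 - 1881/4 = 642231/4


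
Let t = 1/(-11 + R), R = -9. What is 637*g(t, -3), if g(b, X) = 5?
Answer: 3185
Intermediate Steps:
t = -1/20 (t = 1/(-11 - 9) = 1/(-20) = -1/20 ≈ -0.050000)
637*g(t, -3) = 637*5 = 3185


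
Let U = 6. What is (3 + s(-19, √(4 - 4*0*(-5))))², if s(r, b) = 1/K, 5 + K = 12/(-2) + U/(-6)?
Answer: 1225/144 ≈ 8.5069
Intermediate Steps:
K = -12 (K = -5 + (12/(-2) + 6/(-6)) = -5 + (12*(-½) + 6*(-⅙)) = -5 + (-6 - 1) = -5 - 7 = -12)
s(r, b) = -1/12 (s(r, b) = 1/(-12) = -1/12)
(3 + s(-19, √(4 - 4*0*(-5))))² = (3 - 1/12)² = (35/12)² = 1225/144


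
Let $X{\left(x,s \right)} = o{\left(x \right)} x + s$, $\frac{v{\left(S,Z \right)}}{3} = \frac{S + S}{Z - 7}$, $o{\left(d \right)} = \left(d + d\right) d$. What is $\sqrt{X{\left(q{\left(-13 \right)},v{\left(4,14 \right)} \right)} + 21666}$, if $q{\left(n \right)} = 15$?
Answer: $\frac{18 \sqrt{4298}}{7} \approx 168.58$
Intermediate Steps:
$o{\left(d \right)} = 2 d^{2}$ ($o{\left(d \right)} = 2 d d = 2 d^{2}$)
$v{\left(S,Z \right)} = \frac{6 S}{-7 + Z}$ ($v{\left(S,Z \right)} = 3 \frac{S + S}{Z - 7} = 3 \frac{2 S}{-7 + Z} = \frac{6 S}{-7 + Z}$)
$X{\left(x,s \right)} = s + 2 x^{3}$ ($X{\left(x,s \right)} = 2 x^{2} x + s = 2 x^{3} + s = s + 2 x^{3}$)
$\sqrt{X{\left(q{\left(-13 \right)},v{\left(4,14 \right)} \right)} + 21666} = \sqrt{\left(6 \cdot 4 \frac{1}{-7 + 14} + 2 \cdot 15^{3}\right) + 21666} = \sqrt{\left(6 \cdot 4 \cdot \frac{1}{7} + 2 \cdot 3375\right) + 21666} = \sqrt{\left(6 \cdot 4 \cdot \frac{1}{7} + 6750\right) + 21666} = \sqrt{\left(\frac{24}{7} + 6750\right) + 21666} = \sqrt{\frac{47274}{7} + 21666} = \sqrt{\frac{198936}{7}} = \frac{18 \sqrt{4298}}{7}$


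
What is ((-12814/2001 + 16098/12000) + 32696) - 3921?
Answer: 115137290683/4002000 ≈ 28770.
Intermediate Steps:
((-12814/2001 + 16098/12000) + 32696) - 3921 = ((-12814*1/2001 + 16098*(1/12000)) + 32696) - 3921 = ((-12814/2001 + 2683/2000) + 32696) - 3921 = (-20259317/4002000 + 32696) - 3921 = 130829132683/4002000 - 3921 = 115137290683/4002000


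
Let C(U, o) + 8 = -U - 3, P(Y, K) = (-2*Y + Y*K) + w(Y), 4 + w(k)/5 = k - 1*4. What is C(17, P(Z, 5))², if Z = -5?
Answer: 784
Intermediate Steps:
w(k) = -40 + 5*k (w(k) = -20 + 5*(k - 1*4) = -20 + 5*(k - 4) = -20 + 5*(-4 + k) = -20 + (-20 + 5*k) = -40 + 5*k)
P(Y, K) = -40 + 3*Y + K*Y (P(Y, K) = (-2*Y + Y*K) + (-40 + 5*Y) = (-2*Y + K*Y) + (-40 + 5*Y) = -40 + 3*Y + K*Y)
C(U, o) = -11 - U (C(U, o) = -8 + (-U - 3) = -8 + (-3 - U) = -11 - U)
C(17, P(Z, 5))² = (-11 - 1*17)² = (-11 - 17)² = (-28)² = 784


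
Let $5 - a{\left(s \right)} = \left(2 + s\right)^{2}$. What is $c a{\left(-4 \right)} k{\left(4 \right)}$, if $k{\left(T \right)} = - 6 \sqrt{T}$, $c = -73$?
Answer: $876$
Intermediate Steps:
$a{\left(s \right)} = 5 - \left(2 + s\right)^{2}$
$c a{\left(-4 \right)} k{\left(4 \right)} = - 73 \left(5 - \left(2 - 4\right)^{2}\right) \left(- 6 \sqrt{4}\right) = - 73 \left(5 - \left(-2\right)^{2}\right) \left(\left(-6\right) 2\right) = - 73 \left(5 - 4\right) \left(-12\right) = \left(-73\right) 1 \left(-12\right) = \left(-73\right) \left(-12\right) = 876$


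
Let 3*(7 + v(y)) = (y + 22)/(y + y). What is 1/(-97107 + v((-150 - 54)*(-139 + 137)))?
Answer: -1224/118867321 ≈ -1.0297e-5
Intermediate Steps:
v(y) = -7 + (22 + y)/(6*y) (v(y) = -7 + ((y + 22)/(y + y))/3 = -7 + ((22 + y)/((2*y)))/3 = -7 + ((22 + y)*(1/(2*y)))/3 = -7 + ((22 + y)/(2*y))/3 = -7 + (22 + y)/(6*y))
1/(-97107 + v((-150 - 54)*(-139 + 137))) = 1/(-97107 + (22 - 41*(-150 - 54)*(-139 + 137))/(6*(((-150 - 54)*(-139 + 137))))) = 1/(-97107 + (22 - (-8364)*(-2))/(6*((-204*(-2))))) = 1/(-97107 + (⅙)*(22 - 41*408)/408) = 1/(-97107 + (⅙)*(1/408)*(22 - 16728)) = 1/(-97107 + (⅙)*(1/408)*(-16706)) = 1/(-97107 - 8353/1224) = 1/(-118867321/1224) = -1224/118867321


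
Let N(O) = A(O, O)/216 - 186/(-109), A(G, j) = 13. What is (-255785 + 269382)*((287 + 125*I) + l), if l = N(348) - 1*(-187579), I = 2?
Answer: 60221720745109/23544 ≈ 2.5578e+9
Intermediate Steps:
N(O) = 41593/23544 (N(O) = 13/216 - 186/(-109) = 13*(1/216) - 186*(-1/109) = 13/216 + 186/109 = 41593/23544)
l = 4416401569/23544 (l = 41593/23544 - 1*(-187579) = 41593/23544 + 187579 = 4416401569/23544 ≈ 1.8758e+5)
(-255785 + 269382)*((287 + 125*I) + l) = (-255785 + 269382)*((287 + 125*2) + 4416401569/23544) = 13597*((287 + 250) + 4416401569/23544) = 13597*(537 + 4416401569/23544) = 13597*(4429044697/23544) = 60221720745109/23544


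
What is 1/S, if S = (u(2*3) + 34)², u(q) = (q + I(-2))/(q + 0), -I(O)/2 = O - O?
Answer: 1/1225 ≈ 0.00081633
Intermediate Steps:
I(O) = 0 (I(O) = -2*(O - O) = -2*0 = 0)
u(q) = 1 (u(q) = (q + 0)/(q + 0) = q/q = 1)
S = 1225 (S = (1 + 34)² = 35² = 1225)
1/S = 1/1225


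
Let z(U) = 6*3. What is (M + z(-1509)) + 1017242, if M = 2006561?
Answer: 3023821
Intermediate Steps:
z(U) = 18
(M + z(-1509)) + 1017242 = (2006561 + 18) + 1017242 = 2006579 + 1017242 = 3023821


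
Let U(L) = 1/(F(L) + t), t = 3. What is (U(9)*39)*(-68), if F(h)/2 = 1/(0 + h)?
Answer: -23868/29 ≈ -823.03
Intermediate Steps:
F(h) = 2/h (F(h) = 2/(0 + h) = 2/h)
U(L) = 1/(3 + 2/L) (U(L) = 1/(2/L + 3) = 1/(3 + 2/L))
(U(9)*39)*(-68) = ((9/(2 + 3*9))*39)*(-68) = ((9/(2 + 27))*39)*(-68) = ((9/29)*39)*(-68) = (351/29)*(-68) = -23868/29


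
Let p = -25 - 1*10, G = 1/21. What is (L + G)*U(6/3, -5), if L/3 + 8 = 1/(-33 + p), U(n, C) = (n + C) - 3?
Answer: 34267/238 ≈ 143.98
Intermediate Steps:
G = 1/21 ≈ 0.047619
p = -35 (p = -25 - 10 = -35)
U(n, C) = -3 + C + n (U(n, C) = (C + n) - 3 = -3 + C + n)
L = -1635/68 (L = -24 + 3/(-33 - 35) = -24 + 3/(-68) = -24 + 3*(-1/68) = -24 - 3/68 = -1635/68 ≈ -24.044)
(L + G)*U(6/3, -5) = (-1635/68 + 1/21)*(-3 - 5 + 6/3) = -34267*(-3 - 5 + 6*(⅓))/1428 = -34267*(-3 - 5 + 2)/1428 = -34267/1428*(-6) = 34267/238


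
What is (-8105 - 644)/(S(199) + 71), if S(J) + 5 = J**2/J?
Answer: -8749/265 ≈ -33.015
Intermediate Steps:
S(J) = -5 + J (S(J) = -5 + J**2/J = -5 + J)
(-8105 - 644)/(S(199) + 71) = (-8105 - 644)/((-5 + 199) + 71) = -8749/(194 + 71) = -8749/265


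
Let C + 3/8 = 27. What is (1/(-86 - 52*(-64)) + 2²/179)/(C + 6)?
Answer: 35507/51577776 ≈ 0.00068842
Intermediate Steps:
C = 213/8 (C = -3/8 + 27 = 213/8 ≈ 26.625)
(1/(-86 - 52*(-64)) + 2²/179)/(C + 6) = (1/(-86 - 52*(-64)) + 2²/179)/(213/8 + 6) = (-1/64/(-138) + 4*(1/179))/(261/8) = (-1/138*(-1/64) + 4/179)*(8/261) = (1/8832 + 4/179)*(8/261) = (35507/1580928)*(8/261) = 35507/51577776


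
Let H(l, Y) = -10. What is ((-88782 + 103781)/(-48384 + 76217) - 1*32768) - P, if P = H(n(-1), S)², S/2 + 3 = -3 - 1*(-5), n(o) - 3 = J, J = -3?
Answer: -914800045/27833 ≈ -32867.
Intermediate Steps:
n(o) = 0 (n(o) = 3 - 3 = 0)
S = -2 (S = -6 + 2*(-3 - 1*(-5)) = -6 + 2*(-3 + 5) = -6 + 2*2 = -6 + 4 = -2)
P = 100 (P = (-10)² = 100)
((-88782 + 103781)/(-48384 + 76217) - 1*32768) - P = ((-88782 + 103781)/(-48384 + 76217) - 1*32768) - 1*100 = (14999/27833 - 32768) - 100 = -912016745/27833 - 100 = -914800045/27833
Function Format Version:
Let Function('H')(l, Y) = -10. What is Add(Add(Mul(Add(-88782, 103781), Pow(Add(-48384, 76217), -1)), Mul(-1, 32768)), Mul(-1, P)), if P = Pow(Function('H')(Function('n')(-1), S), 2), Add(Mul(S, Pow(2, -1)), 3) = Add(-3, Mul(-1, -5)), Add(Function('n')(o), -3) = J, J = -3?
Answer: Rational(-914800045, 27833) ≈ -32867.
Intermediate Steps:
Function('n')(o) = 0 (Function('n')(o) = Add(3, -3) = 0)
S = -2 (S = Add(-6, Mul(2, Add(-3, Mul(-1, -5)))) = Add(-6, Mul(2, Add(-3, 5))) = Add(-6, Mul(2, 2)) = Add(-6, 4) = -2)
P = 100 (P = Pow(-10, 2) = 100)
Add(Add(Mul(Add(-88782, 103781), Pow(Add(-48384, 76217), -1)), Mul(-1, 32768)), Mul(-1, P)) = Add(Add(Mul(Add(-88782, 103781), Pow(Add(-48384, 76217), -1)), Mul(-1, 32768)), Mul(-1, 100)) = Add(Add(Mul(14999, Pow(27833, -1)), -32768), -100) = Add(Add(Mul(14999, Rational(1, 27833)), -32768), -100) = Add(Add(Rational(14999, 27833), -32768), -100) = Add(Rational(-912016745, 27833), -100) = Rational(-914800045, 27833)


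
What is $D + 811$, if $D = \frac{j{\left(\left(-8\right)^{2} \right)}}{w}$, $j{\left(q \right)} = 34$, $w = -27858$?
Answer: $\frac{11296402}{13929} \approx 811.0$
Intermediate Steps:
$D = - \frac{17}{13929}$ ($D = \frac{34}{-27858} = 34 \left(- \frac{1}{27858}\right) = - \frac{17}{13929} \approx -0.0012205$)
$D + 811 = - \frac{17}{13929} + 811 = \frac{11296402}{13929}$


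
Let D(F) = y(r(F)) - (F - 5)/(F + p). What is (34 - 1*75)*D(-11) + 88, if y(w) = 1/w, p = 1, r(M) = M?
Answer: 8653/55 ≈ 157.33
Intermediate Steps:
D(F) = 1/F - (-5 + F)/(1 + F) (D(F) = 1/F - (F - 5)/(F + 1) = 1/F - (-5 + F)/(1 + F))
(34 - 1*75)*D(-11) + 88 = (34 - 1*75)*((1 - 11*(6 - 1*(-11)))/((-11)*(1 - 11))) + 88 = (34 - 75)*(-1/11*(1 - 11*(6 + 11))/(-10)) + 88 = -(-41)*(-1)*(1 - 11*17)/(11*10) + 88 = -(-41)*(-1)*(1 - 187)/(11*10) + 88 = -(-41)*(-1)*(-186)/(11*10) + 88 = -41*(-93/55) + 88 = 3813/55 + 88 = 8653/55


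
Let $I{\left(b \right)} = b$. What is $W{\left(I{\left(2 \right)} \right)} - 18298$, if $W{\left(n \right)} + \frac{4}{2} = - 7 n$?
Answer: $-18314$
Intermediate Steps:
$W{\left(n \right)} = -2 - 7 n$
$W{\left(I{\left(2 \right)} \right)} - 18298 = \left(-2 - 14\right) - 18298 = -16 - 18298 = -18314$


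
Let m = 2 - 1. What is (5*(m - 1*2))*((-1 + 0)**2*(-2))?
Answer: 10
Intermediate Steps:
m = 1
(5*(m - 1*2))*((-1 + 0)**2*(-2)) = (5*(1 - 1*2))*((-1 + 0)**2*(-2)) = (5*(1 - 2))*((-1)**2*(-2)) = (5*(-1))*(1*(-2)) = -5*(-2) = 10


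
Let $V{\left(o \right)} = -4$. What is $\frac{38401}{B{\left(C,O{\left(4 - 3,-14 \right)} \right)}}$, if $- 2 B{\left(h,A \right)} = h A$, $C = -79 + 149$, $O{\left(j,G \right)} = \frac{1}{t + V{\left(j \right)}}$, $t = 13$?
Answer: $- \frac{345609}{35} \approx -9874.5$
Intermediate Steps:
$O{\left(j,G \right)} = \frac{1}{9}$ ($O{\left(j,G \right)} = \frac{1}{13 - 4} = \frac{1}{9}$)
$C = 70$
$B{\left(h,A \right)} = - \frac{A h}{2}$ ($B{\left(h,A \right)} = - \frac{h A}{2} = - \frac{A h}{2}$)
$\frac{38401}{B{\left(C,O{\left(4 - 3,-14 \right)} \right)}} = \frac{38401}{\left(- \frac{1}{2}\right) \frac{1}{9} \cdot 70} = \frac{38401}{- \frac{35}{9}} = 38401 \left(- \frac{9}{35}\right) = - \frac{345609}{35}$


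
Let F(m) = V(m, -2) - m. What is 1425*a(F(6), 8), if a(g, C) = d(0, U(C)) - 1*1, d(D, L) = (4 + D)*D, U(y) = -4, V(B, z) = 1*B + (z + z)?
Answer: -1425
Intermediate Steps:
V(B, z) = B + 2*z
d(D, L) = D*(4 + D)
F(m) = -4 (F(m) = (m + 2*(-2)) - m = (m - 4) - m = (-4 + m) - m = -4)
a(g, C) = -1 (a(g, C) = 0*(4 + 0) - 1*1 = 0*4 - 1 = 0 - 1 = -1)
1425*a(F(6), 8) = 1425*(-1) = -1425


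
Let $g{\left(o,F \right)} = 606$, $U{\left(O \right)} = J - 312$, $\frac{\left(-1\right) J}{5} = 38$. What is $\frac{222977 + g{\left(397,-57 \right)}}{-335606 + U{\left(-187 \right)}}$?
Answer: $- \frac{223583}{336108} \approx -0.66521$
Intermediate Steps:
$J = -190$ ($J = \left(-5\right) 38 = -190$)
$U{\left(O \right)} = -502$ ($U{\left(O \right)} = -190 - 312 = -502$)
$\frac{222977 + g{\left(397,-57 \right)}}{-335606 + U{\left(-187 \right)}} = \frac{222977 + 606}{-335606 - 502} = \frac{223583}{-336108} = 223583 \left(- \frac{1}{336108}\right) = - \frac{223583}{336108}$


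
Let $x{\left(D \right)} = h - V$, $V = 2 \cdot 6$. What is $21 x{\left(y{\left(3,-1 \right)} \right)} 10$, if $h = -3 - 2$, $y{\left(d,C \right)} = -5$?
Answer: $-3570$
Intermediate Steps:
$V = 12$
$h = -5$ ($h = -3 - 2 = -5$)
$x{\left(D \right)} = -17$ ($x{\left(D \right)} = -5 - 12 = -17$)
$21 x{\left(y{\left(3,-1 \right)} \right)} 10 = 21 \left(-17\right) 10 = \left(-357\right) 10 = -3570$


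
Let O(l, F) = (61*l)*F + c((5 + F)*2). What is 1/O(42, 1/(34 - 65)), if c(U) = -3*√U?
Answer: -1891/154236 + 31*√2387/1079652 ≈ -0.010858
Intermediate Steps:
O(l, F) = -3*√(10 + 2*F) + 61*F*l (O(l, F) = (61*l)*F - 3*√2*√(5 + F) = 61*F*l - 3*√(10 + 2*F) = -3*√(10 + 2*F) + 61*F*l)
1/O(42, 1/(34 - 65)) = 1/(-3*√(10 + 2/(34 - 65)) + 61*42/(34 - 65)) = 1/(-3*√(10 + 2/(-31)) + 61*42/(-31)) = 1/(-3*√(10 + 2*(-1/31)) + 61*(-1/31)*42) = 1/(-3*√(10 - 2/31) - 2562/31) = 1/(-6*√2387/31 - 2562/31) = 1/(-2562/31 - 6*√2387/31)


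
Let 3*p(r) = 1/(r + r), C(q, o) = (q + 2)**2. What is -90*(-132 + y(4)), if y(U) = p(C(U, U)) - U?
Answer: 146875/12 ≈ 12240.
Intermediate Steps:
C(q, o) = (2 + q)**2
p(r) = 1/(6*r) (p(r) = 1/(3*(r + r)) = 1/(3*((2*r))) = (1/(2*r))/3 = 1/(6*r))
y(U) = -U + 1/(6*(2 + U)**2) (y(U) = 1/(6*((2 + U)**2)) - U = 1/(6*(2 + U)**2) - U = -U + 1/(6*(2 + U)**2))
-90*(-132 + y(4)) = -90*(-132 + (-1*4 + 1/(6*(2 + 4)**2))) = -90*(-132 + (-4 + (1/6)/6**2)) = -90*(-132 + (-4 + (1/6)*(1/36))) = -90*(-132 + (-4 + 1/216)) = -90*(-132 - 863/216) = -90*(-29375/216) = 146875/12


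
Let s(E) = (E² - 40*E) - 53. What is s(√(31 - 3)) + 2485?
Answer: 2460 - 80*√7 ≈ 2248.3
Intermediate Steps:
s(E) = -53 + E² - 40*E
s(√(31 - 3)) + 2485 = (-53 + (√(31 - 3))² - 40*√(31 - 3)) + 2485 = (-53 + (√28)² - 80*√7) + 2485 = (-53 + (2*√7)² - 80*√7) + 2485 = (-53 + 28 - 80*√7) + 2485 = (-25 - 80*√7) + 2485 = 2460 - 80*√7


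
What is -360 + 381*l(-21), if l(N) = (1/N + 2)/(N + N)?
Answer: -111047/294 ≈ -377.71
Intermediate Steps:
l(N) = (2 + 1/N)/(2*N) (l(N) = (1/N + 2)/((2*N)) = (2 + 1/N)*(1/(2*N)) = (2 + 1/N)/(2*N))
-360 + 381*l(-21) = -360 + 381*((1/2 - 21)/(-21)**2) = -360 + 381*((1/441)*(-41/2)) = -360 + 381*(-41/882) = -360 - 5207/294 = -111047/294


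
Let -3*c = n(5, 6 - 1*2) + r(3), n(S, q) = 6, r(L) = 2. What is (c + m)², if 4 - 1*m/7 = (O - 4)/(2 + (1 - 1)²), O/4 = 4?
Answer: 2500/9 ≈ 277.78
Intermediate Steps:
O = 16 (O = 4*4 = 16)
m = -14 (m = 28 - 7*(16 - 4)/(2 + (1 - 1)²) = 28 - 84/(2 + 0²) = 28 - 84/(2 + 0) = 28 - 84/2 = 28 - 7*6 = 28 - 42 = -14)
c = -8/3 (c = -(6 + 2)/3 = -⅓*8 = -8/3 ≈ -2.6667)
(c + m)² = (-8/3 - 14)² = (-50/3)² = 2500/9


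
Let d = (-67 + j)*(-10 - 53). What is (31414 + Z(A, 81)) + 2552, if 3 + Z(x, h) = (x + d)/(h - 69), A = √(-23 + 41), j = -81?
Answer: 34740 + √2/4 ≈ 34740.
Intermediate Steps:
d = 9324 (d = (-67 - 81)*(-10 - 53) = -148*(-63) = 9324)
A = 3*√2 (A = √18 = 3*√2 ≈ 4.2426)
Z(x, h) = -3 + (9324 + x)/(-69 + h) (Z(x, h) = -3 + (x + 9324)/(h - 69) = -3 + (9324 + x)/(-69 + h))
(31414 + Z(A, 81)) + 2552 = (31414 + (9531 + 3*√2 - 3*81)/(-69 + 81)) + 2552 = (31414 + (9531 + 3*√2 - 243)/12) + 2552 = (31414 + (9288 + 3*√2)/12) + 2552 = (31414 + (774 + √2/4)) + 2552 = (32188 + √2/4) + 2552 = 34740 + √2/4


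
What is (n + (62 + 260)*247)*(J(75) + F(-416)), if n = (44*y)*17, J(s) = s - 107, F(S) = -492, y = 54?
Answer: -62841224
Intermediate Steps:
J(s) = -107 + s
n = 40392 (n = (44*54)*17 = 2376*17 = 40392)
(n + (62 + 260)*247)*(J(75) + F(-416)) = (40392 + (62 + 260)*247)*((-107 + 75) - 492) = (40392 + 322*247)*(-32 - 492) = (40392 + 79534)*(-524) = 119926*(-524) = -62841224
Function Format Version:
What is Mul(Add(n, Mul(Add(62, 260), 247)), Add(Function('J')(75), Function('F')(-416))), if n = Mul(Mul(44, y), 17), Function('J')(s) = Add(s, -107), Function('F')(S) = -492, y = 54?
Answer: -62841224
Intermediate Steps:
Function('J')(s) = Add(-107, s)
n = 40392 (n = Mul(Mul(44, 54), 17) = Mul(2376, 17) = 40392)
Mul(Add(n, Mul(Add(62, 260), 247)), Add(Function('J')(75), Function('F')(-416))) = Mul(Add(40392, Mul(Add(62, 260), 247)), Add(Add(-107, 75), -492)) = Mul(Add(40392, Mul(322, 247)), Add(-32, -492)) = Mul(Add(40392, 79534), -524) = Mul(119926, -524) = -62841224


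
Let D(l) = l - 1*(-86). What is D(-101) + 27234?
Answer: 27219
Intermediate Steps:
D(l) = 86 + l (D(l) = l + 86 = 86 + l)
D(-101) + 27234 = (86 - 101) + 27234 = -15 + 27234 = 27219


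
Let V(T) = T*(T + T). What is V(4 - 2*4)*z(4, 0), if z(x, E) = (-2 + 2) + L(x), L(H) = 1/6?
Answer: 16/3 ≈ 5.3333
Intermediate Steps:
L(H) = 1/6
z(x, E) = 1/6 (z(x, E) = (-2 + 2) + 1/6 = 0 + 1/6 = 1/6)
V(T) = 2*T**2 (V(T) = T*(2*T) = 2*T**2)
V(4 - 2*4)*z(4, 0) = (2*(4 - 2*4)**2)*(1/6) = (2*(4 - 8)**2)*(1/6) = (2*(-4)**2)*(1/6) = (2*16)*(1/6) = 32*(1/6) = 16/3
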